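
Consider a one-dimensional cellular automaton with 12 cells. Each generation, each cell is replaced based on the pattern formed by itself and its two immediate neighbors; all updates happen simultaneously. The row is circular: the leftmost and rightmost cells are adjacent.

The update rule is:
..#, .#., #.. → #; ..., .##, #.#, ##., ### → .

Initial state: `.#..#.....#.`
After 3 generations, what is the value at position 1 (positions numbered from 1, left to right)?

.

######...###
......#.#...
.....##.##..
position 1 holds .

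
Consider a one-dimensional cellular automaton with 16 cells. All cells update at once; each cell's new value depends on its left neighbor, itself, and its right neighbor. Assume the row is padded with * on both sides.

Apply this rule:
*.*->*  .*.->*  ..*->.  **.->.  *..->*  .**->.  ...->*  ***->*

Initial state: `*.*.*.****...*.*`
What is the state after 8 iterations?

.*****.**.**.**.
*.***.*..*..*..*
.*.*.***.**.**..
*****.*.*..*..*.
****.*****.**.**
***.*.***.*..*.*
**.***.*.***.**.
*.*.*.***.*.*..*

*.*.*.***.*.*..*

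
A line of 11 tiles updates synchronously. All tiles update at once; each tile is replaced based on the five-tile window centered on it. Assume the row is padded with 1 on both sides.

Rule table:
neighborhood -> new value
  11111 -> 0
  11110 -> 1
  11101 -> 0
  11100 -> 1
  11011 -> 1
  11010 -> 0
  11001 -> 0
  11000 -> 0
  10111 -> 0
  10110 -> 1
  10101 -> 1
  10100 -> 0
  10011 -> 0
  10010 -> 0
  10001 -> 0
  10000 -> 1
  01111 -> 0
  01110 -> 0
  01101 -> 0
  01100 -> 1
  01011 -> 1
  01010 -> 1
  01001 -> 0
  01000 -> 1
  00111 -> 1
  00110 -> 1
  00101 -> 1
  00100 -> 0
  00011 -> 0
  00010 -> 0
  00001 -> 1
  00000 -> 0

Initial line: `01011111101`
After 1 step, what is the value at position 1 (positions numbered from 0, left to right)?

01100001010
position 1 holds 1

1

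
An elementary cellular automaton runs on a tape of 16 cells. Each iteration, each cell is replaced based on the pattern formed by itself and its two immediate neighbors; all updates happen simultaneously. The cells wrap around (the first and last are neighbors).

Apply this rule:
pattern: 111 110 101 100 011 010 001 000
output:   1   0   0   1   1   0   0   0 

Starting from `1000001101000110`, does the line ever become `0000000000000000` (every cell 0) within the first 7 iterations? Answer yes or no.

no

0100001000100100
0010000100010010
0001000010001001
1000100001000100
0100010000100010
0010001000010001
1001000100001000
iteration 7 is 1001000100001000, still not uniform 0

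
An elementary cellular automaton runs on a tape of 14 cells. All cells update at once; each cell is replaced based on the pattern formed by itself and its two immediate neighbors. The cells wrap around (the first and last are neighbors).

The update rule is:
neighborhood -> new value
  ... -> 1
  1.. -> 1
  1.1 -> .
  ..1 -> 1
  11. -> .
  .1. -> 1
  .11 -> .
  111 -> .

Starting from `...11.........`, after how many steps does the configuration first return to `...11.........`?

2

111..111111111
...11.........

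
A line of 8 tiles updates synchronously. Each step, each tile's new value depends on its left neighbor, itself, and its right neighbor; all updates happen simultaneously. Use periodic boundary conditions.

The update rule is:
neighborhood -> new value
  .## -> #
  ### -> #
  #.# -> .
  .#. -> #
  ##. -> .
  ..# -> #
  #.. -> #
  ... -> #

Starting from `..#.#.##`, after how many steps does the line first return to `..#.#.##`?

8

step 1: ###.#.#.
step 2: ##..#.#.
step 3: #.###.#.
step 4: #.##..#.
step 5: #.#.###.
step 6: #.#.##..
step 7: #.#.#.##
step 8: ..#.#.##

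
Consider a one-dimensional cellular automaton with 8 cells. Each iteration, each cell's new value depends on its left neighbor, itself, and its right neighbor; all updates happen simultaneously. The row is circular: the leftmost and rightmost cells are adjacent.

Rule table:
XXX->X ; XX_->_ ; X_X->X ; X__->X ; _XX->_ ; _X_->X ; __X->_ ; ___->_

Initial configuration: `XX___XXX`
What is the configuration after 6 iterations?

iteration 1: X_X___XX
iteration 2: _XXX___X
iteration 3: X_X_X__X
iteration 4: _XXXXX__
iteration 5: __XXX_X_
iteration 6: ___X_XXX

___X_XXX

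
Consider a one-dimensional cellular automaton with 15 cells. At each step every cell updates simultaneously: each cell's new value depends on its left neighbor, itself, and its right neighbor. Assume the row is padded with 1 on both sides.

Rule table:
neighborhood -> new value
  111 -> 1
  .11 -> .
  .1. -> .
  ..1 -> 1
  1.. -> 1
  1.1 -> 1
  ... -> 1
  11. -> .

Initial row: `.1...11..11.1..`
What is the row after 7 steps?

1.111..11..1.11
.1.1.11..11.1.1
1.1.1..11..1.1.
.1.1.11..11.1.1  (repeats step 2; period 2)
step 7: 1.1.1..11..1.1.

1.1.1..11..1.1.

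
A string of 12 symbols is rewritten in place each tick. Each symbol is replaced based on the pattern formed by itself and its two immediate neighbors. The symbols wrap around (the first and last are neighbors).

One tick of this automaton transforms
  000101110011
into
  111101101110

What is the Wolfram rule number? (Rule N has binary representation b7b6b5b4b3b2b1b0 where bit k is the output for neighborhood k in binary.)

position 6: 111 → 1  (bit 7 = 1)
position 7: 110 → 0  (bit 6 = 0)
position 4: 101 → 0  (bit 5 = 0)
position 0: 100 → 1  (bit 4 = 1)
position 5: 011 → 1  (bit 3 = 1)
position 3: 010 → 1  (bit 2 = 1)
position 2: 001 → 1  (bit 1 = 1)
position 1: 000 → 1  (bit 0 = 1)
bits b7..b0 = 10011111 = 159

159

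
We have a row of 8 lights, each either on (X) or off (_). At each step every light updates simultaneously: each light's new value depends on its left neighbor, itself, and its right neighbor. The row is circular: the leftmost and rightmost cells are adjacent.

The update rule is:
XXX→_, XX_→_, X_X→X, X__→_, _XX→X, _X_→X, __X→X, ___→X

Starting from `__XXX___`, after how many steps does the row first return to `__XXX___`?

step 1: XXX___XX
step 2: ____XXX_
step 3: XXXXX___
step 4: X_____XX
step 5: __XXXXX_
step 6: XXX_____
step 7: X___XXXX
step 8: __XXX___

8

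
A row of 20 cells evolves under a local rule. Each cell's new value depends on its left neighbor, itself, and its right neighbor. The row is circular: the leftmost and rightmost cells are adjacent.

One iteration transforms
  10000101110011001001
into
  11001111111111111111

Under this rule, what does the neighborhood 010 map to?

1

At position 5 the neighborhood is 010; the next row has 1 there.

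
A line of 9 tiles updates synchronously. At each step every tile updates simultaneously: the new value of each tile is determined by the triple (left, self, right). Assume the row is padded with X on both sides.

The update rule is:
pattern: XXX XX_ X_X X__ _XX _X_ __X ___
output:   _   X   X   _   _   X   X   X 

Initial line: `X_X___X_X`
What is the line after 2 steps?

__XX___XX

XXX_XXXX_
__XX___XX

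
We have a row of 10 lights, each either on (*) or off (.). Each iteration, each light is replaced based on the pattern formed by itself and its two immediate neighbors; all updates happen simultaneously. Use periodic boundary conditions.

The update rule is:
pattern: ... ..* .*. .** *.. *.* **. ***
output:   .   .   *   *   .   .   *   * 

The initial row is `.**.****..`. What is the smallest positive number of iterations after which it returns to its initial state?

1

.**.****..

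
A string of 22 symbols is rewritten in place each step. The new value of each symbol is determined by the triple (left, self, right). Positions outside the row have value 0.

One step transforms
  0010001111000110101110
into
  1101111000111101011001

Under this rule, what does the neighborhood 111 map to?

0

At position 7 the neighborhood is 111; the next row has 0 there.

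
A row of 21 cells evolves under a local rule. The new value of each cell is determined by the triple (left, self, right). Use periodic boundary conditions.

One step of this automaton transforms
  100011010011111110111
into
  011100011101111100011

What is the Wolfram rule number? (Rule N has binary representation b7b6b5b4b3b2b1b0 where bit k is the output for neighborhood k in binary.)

position 11: 111 → 1  (bit 7 = 1)
position 0: 110 → 0  (bit 6 = 0)
position 6: 101 → 0  (bit 5 = 0)
position 1: 100 → 1  (bit 4 = 1)
position 4: 011 → 0  (bit 3 = 0)
position 7: 010 → 1  (bit 2 = 1)
position 3: 001 → 1  (bit 1 = 1)
position 2: 000 → 1  (bit 0 = 1)
bits b7..b0 = 10010111 = 151

151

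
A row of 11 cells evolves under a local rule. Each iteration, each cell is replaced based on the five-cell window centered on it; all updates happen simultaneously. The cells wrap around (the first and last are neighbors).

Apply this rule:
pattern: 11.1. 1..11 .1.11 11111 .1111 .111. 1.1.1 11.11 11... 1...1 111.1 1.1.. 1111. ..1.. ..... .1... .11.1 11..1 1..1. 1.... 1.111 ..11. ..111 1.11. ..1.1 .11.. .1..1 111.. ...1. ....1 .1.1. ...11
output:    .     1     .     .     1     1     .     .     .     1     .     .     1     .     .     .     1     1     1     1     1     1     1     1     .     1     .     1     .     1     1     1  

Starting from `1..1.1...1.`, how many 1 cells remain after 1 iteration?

4

..1.1..1..1
count of 1: 4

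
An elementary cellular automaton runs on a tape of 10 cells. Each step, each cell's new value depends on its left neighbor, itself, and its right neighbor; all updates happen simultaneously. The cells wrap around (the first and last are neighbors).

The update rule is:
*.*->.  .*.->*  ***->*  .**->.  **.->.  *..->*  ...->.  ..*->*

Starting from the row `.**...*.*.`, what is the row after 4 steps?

***.**.*..

step 1: *..*.**.**
step 2: .***.....*
step 3: ..*.*...**
step 4: ***.**.*..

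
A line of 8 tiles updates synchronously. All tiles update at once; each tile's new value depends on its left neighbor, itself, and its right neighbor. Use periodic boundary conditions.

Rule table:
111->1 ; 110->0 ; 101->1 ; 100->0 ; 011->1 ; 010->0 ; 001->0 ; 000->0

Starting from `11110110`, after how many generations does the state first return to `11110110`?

8

11101101
11011011
10110111
01101111
11011110
10111101
01111011
11110110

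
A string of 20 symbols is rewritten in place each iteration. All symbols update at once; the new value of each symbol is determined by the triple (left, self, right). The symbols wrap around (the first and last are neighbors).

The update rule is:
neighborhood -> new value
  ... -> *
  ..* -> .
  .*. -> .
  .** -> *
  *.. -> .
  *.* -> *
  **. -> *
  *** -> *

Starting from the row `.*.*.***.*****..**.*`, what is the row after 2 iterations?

.*.***********..****

iteration 1: *.*.**********..***.
iteration 2: .*.***********..****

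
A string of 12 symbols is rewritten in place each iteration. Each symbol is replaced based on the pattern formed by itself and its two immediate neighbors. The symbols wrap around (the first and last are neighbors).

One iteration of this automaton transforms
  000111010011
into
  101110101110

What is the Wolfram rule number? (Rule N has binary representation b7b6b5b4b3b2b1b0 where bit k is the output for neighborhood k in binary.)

186

position 4: 111 → 1  (bit 7 = 1)
position 5: 110 → 0  (bit 6 = 0)
position 6: 101 → 1  (bit 5 = 1)
position 0: 100 → 1  (bit 4 = 1)
position 3: 011 → 1  (bit 3 = 1)
position 7: 010 → 0  (bit 2 = 0)
position 2: 001 → 1  (bit 1 = 1)
position 1: 000 → 0  (bit 0 = 0)
bits b7..b0 = 10111010 = 186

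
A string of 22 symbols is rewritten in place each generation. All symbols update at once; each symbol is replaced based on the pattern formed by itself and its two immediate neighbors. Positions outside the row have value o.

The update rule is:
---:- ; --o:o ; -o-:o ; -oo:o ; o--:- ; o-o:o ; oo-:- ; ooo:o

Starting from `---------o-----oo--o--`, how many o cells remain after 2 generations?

8

--------oo----oo--oo-o
-------oo----oo--oo-oo
count of o: 8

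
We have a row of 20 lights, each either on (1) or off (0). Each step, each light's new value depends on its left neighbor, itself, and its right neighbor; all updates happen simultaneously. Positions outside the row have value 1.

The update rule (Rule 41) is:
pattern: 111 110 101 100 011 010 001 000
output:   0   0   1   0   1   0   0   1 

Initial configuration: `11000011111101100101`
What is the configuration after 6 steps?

01001110100001110101

step 1: 00011010000011000011
step 2: 01010100111010011010
step 3: 10101000100100010101
step 4: 01010010000001001011
step 5: 10100000111100000110
step 6: 01001110100001110101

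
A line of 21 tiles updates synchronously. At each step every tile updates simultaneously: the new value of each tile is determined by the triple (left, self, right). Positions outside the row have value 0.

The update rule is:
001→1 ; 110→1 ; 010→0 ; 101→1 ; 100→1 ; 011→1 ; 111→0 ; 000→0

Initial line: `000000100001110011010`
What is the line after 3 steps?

000101011000011001111

000001010011011111101
000010101111110000110
000101011000011001111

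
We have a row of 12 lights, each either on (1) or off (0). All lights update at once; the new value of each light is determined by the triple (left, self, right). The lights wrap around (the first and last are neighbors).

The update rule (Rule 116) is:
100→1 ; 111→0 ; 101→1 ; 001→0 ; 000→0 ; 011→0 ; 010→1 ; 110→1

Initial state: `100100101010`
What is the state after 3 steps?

110110111111
011011000000
001101100000

001101100000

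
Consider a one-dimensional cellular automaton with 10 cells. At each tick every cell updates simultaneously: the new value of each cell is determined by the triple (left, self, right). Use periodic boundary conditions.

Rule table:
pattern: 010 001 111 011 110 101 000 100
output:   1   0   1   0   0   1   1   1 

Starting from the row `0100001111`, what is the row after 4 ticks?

0111011010

1111100110
0111010001
1010111101
0111011010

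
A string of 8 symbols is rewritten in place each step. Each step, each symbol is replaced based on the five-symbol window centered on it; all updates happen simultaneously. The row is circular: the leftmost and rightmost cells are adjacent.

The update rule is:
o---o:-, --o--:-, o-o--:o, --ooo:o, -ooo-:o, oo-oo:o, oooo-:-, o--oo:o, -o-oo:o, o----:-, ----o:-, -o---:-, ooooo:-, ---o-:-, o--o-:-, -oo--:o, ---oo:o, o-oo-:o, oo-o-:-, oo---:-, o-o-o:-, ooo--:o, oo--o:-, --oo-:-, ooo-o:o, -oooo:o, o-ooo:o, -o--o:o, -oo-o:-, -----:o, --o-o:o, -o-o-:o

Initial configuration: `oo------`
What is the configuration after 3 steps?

oo-o---o

step 1: -o--oo-o
step 2: oooo----
step 3: oo-o---o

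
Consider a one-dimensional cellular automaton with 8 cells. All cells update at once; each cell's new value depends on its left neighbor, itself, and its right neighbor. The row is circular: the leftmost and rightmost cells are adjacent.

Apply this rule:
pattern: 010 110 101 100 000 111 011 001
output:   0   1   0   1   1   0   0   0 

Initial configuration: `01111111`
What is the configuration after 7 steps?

01100000

00000001
11111100
00000110
11110011
00011000
11001111
01100000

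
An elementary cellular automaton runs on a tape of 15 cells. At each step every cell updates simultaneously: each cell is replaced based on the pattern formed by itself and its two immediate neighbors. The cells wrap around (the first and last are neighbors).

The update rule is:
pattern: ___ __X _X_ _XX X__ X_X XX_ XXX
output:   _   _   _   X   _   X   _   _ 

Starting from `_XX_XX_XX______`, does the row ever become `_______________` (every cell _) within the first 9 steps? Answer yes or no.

_X_XX_XX_______
__XX_XX________
__X_XX_________
___XX__________
___X___________
_______________
all cells are _ at step 6

yes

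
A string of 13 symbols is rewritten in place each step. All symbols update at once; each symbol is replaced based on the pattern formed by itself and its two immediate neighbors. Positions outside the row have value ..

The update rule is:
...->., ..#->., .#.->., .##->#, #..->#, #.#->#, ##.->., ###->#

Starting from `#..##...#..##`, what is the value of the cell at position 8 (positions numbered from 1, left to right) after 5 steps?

.#.#.#...#.#.
..#.#.#...#.#
...#.#.#...#.
....#.#.#...#
.....#.#.#...
position 8 holds #

#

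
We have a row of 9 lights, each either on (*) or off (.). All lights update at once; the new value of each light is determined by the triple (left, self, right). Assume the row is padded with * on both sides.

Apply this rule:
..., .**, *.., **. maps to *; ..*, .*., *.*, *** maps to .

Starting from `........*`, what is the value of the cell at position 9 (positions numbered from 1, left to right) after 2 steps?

*

*******.*
......*.*
position 9 holds *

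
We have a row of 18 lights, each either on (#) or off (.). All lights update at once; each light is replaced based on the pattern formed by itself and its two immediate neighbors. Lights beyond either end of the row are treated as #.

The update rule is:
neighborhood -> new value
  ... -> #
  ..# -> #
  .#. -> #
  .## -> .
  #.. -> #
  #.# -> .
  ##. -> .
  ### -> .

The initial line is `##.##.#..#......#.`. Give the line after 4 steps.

......###########.
######............
......############
######............

######............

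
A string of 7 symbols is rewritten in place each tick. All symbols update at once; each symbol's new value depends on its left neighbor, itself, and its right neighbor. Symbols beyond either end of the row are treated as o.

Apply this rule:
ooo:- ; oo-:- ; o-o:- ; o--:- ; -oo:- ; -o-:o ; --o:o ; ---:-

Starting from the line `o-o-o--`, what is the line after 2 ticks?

tick 1: --o-o-o
tick 2: -oo-o--

-oo-o--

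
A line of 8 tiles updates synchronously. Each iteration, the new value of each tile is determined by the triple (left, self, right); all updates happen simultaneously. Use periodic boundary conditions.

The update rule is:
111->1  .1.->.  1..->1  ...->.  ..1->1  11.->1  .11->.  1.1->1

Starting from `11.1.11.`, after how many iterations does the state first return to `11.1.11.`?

8

.11.1.11
1.11.1.1
11.11.1.
.11.11.1
1.11.11.
.1.11.11
1.1.11.1
11.1.11.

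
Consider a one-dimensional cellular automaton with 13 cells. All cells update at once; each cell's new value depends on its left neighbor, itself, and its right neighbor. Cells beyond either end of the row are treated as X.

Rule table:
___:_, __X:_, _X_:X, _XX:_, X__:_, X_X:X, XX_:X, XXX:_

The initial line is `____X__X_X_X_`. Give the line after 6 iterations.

____X__XXXXXX
____X________
____X________  (fixed point — unchanged through iteration 6)

____X________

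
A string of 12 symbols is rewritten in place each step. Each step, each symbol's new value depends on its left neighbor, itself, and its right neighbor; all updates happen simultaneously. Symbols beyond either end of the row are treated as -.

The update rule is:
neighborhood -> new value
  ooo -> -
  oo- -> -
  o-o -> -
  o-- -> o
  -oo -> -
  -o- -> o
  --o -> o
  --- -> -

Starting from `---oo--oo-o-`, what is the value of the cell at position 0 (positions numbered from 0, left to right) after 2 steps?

-

--o--oo---oo
-oooo--o-o--
position 0 holds -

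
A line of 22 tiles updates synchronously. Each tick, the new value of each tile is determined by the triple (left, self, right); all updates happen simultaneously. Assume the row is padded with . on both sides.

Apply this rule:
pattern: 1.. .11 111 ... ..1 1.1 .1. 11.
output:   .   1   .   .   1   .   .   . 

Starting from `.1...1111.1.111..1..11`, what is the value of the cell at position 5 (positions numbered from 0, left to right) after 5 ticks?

1...11......1...1..11.
...11......1...1..11..
..11......1...1..11...
.11......1...1..11....
11......1...1..11.....
position 5 holds .

.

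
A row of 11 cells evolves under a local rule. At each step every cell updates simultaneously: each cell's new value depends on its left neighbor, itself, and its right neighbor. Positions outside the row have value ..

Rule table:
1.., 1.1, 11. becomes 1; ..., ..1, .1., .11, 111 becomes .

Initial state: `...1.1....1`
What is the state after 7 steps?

....1.1....
.....1.1...
......1.1..
.......1.1.
........1.1
.........1.
..........1

..........1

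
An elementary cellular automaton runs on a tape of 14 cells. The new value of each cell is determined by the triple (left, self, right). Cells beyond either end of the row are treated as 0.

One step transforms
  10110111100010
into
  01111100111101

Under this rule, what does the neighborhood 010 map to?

0

At position 0 the neighborhood is 010; the next row has 0 there.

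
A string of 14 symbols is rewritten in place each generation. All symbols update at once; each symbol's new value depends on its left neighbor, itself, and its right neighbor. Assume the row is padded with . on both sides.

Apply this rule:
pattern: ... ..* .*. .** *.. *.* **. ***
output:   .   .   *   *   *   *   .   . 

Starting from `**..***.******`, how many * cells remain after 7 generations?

9

generation 1: *.*.*..**.....
generation 2: ******.*.*....
generation 3: *.....*****...
generation 4: **....*....*..
generation 5: *.*...**...**.
generation 6: ****..*.*..*.*
generation 7: *...*.****.***
count of *: 9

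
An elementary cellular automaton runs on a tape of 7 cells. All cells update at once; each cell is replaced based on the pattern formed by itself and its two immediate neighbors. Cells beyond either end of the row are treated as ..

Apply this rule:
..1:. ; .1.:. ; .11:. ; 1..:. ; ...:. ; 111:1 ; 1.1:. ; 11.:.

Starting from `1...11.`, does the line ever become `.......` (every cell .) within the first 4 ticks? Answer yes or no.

tick 1: .......
all cells are . at tick 1

yes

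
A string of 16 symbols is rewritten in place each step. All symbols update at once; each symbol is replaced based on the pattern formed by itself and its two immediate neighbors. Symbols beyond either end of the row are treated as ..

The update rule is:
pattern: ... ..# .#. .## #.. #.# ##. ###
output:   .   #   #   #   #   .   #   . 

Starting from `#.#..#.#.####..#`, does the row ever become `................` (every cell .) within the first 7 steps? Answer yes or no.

no

step 1: #.####.#.#..####
step 2: #.#..#.#.####..#  (repeats step 0; period 2)
step 7: #.####.#.#..####
step 7 is #.####.#.#..####, still not uniform .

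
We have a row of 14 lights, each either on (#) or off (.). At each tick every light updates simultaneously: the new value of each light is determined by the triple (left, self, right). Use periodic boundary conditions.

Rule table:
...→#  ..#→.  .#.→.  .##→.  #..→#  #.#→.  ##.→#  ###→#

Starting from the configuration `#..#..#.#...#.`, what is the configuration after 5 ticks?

###..#..###..#

.#..#....##...
..#..###..####
#..#..###..###
##..#..###..##
###..#..###..#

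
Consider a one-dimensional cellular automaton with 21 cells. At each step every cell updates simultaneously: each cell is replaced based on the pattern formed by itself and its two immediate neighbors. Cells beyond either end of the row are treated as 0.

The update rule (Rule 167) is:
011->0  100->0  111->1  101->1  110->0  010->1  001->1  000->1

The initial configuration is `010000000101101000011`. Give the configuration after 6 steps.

101010011001010010011

110111111110011011100
001011111100100101001
111101111001101111011
011010110010010110100
100111000110111001101
101010011001010010011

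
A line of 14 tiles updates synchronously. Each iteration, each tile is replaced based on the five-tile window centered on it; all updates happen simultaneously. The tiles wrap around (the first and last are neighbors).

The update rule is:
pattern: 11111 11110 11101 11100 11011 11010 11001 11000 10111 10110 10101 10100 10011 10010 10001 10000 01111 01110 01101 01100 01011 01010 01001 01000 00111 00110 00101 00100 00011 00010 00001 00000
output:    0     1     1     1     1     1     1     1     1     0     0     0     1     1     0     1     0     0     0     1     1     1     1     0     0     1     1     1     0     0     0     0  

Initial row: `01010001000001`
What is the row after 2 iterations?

01001001100001

10100001010001
01001001100001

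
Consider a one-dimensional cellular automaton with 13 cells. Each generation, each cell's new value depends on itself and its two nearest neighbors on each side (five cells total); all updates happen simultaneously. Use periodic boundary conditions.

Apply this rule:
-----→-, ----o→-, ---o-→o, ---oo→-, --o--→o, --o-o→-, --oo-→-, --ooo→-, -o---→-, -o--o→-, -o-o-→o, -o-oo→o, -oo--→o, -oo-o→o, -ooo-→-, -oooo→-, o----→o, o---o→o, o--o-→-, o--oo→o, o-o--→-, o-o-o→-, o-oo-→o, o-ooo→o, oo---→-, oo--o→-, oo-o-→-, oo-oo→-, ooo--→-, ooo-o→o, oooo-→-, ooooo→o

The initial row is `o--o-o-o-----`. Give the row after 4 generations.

o---o-o--o--o
o-oo-o---o-o-
-ooo---oo-o-o
oo---o--o--o-

oo---o--o--o-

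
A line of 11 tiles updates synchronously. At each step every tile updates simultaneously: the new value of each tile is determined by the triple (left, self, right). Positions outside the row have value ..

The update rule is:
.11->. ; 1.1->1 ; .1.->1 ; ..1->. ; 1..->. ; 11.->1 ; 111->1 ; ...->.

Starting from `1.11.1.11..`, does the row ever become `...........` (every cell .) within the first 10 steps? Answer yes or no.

step 1: 11.1111.1..
step 2: .11.11111..
step 3: ..11.1111..
step 4: ...11.111..
step 5: ....11.11..
step 6: .....11.1..
step 7: ......111..
step 8: .......11..
step 9: ........1..
step 10: ........1..
step 10 is ........1.., still not uniform .

no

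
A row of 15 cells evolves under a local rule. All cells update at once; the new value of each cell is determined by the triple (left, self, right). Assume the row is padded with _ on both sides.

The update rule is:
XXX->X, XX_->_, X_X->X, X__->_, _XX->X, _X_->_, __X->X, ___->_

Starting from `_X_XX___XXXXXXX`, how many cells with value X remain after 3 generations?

X_XX___XXXXXXX_
_XX___XXXXXXX__
XX___XXXXXXX___
count of X: 9

9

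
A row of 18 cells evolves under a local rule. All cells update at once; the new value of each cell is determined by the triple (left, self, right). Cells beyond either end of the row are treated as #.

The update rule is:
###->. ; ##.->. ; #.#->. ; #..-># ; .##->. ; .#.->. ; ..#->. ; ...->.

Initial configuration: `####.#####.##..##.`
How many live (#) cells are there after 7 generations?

2

.............#....
#.............#...
.#.............#..
..#.............#.
#..#..............
.#..#.............
..#..#............
count of #: 2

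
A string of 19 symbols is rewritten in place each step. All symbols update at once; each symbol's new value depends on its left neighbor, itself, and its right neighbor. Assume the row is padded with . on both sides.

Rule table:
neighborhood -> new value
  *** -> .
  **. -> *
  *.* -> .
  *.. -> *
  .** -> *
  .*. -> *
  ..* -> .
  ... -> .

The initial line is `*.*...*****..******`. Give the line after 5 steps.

*.*.*.*.*.**.*.**.*

*.**..*...**.*....*
*.***.**..**.**...*
*.*.*.***.**.***..*
*.*.*.*.*.**.*.**.*
*.*.*.*.*.**.*.**.*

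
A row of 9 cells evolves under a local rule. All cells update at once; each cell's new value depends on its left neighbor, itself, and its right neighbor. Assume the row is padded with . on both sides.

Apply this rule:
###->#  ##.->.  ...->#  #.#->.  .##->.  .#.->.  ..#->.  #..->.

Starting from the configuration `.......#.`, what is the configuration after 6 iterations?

#........

######...
.####..##
..##.....
#....####
..##..##.
#........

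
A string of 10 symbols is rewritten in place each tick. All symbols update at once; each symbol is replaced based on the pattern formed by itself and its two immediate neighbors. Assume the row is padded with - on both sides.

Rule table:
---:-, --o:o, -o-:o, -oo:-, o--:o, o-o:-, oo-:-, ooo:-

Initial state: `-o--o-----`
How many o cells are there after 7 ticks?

3

oooooo----
------o---
-----ooo--
----o---o-
---ooo-ooo
--o-------
-ooo------
count of o: 3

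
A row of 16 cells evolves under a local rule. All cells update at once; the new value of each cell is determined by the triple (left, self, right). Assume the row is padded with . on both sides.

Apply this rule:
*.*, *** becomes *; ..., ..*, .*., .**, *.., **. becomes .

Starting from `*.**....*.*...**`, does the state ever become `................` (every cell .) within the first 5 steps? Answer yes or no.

yes

.*.......*......
................
all cells are . at step 2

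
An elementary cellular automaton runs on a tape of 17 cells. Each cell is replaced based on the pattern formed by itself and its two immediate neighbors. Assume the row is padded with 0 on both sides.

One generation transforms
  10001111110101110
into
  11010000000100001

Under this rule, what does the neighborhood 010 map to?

1

At position 0 the neighborhood is 010; the next row has 1 there.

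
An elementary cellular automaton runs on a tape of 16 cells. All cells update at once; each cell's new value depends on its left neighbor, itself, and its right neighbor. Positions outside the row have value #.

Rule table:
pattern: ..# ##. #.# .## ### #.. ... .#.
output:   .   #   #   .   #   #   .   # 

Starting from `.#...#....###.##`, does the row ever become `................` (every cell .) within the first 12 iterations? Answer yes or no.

no

iteration 1: ###..##....###.#
iteration 2: ####..##....###.
iteration 3: #####..##....###
iteration 4: ######..##....##
iteration 5: #######..##....#
iteration 6: ########..##....
iteration 7: #########..##...
iteration 8: ##########..##..
iteration 9: ###########..##.
iteration 10: ############..##
iteration 11: #############..#
iteration 12: ##############..
iteration 12 is ##############.., still not uniform .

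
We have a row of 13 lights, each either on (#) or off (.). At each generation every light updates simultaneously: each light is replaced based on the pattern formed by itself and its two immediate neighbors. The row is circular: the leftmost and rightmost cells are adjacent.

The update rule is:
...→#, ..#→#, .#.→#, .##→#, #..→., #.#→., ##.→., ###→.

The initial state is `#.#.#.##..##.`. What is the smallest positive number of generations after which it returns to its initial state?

#.#.#.#..##..
#.#.#.#.##..#
..#.#.#.#..##
.##.#.#.#.##.
##..#.#.#.#..
#..##.#.#.#.#
..##..#.#.#.#
.##..##.#.#.#
.#..##..#.#.#
.#.##..##.#.#
.#.#..##..#.#
.#.#.##..##.#
.#.#.#..##..#
.#.#.#.##..##
.#.#.#.#..##.
##.#.#.#.##..
#..#.#.#.#..#
..##.#.#.#.##
.##..#.#.#.#.
##..##.#.#.#.
#..##..#.#.#.
#.##..##.#.#.
#.#..##..#.#.
#.#.##..##.#.
#.#.#..##..#.
#.#.#.##..##.

26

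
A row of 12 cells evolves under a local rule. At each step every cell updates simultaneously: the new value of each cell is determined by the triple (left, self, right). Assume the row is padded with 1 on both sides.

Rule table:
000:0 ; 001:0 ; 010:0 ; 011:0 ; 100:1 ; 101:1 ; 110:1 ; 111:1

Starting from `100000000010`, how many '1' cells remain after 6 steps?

7

110000000001
111000000000
111100000000
111110000000
111111000000
111111100000
count of 1: 7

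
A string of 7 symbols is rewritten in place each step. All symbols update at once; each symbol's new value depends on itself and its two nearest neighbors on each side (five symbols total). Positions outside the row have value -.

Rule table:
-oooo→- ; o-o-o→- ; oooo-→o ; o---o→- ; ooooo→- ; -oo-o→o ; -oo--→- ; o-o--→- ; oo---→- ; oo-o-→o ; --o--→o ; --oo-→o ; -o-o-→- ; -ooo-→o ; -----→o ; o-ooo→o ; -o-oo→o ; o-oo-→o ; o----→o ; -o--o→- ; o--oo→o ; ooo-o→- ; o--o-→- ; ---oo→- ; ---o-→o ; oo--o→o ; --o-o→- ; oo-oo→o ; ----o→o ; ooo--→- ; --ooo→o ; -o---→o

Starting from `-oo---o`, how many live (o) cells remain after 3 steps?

5

step 1: -o---oo
step 2: ooo--o-
step 3: oo-o-oo
count of o: 5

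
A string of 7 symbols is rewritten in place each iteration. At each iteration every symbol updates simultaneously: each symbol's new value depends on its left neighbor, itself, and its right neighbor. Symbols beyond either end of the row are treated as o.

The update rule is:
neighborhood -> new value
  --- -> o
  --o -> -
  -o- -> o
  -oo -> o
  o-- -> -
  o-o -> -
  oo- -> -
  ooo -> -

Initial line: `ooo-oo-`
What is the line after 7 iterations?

-o--o--

iteration 1: ----o--
iteration 2: -oo-o--
iteration 3: -o--o--
iteration 4: -o--o--  (fixed point — unchanged through iteration 7)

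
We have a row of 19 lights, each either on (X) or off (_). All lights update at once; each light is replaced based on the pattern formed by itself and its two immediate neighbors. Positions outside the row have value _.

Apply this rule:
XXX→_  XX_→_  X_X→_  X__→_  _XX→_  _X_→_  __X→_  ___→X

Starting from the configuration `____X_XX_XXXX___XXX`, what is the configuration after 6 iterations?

XXX___________X____
____XXXXXXXXX___XXX
XXX___________X____  (repeats iteration 1; period 2)
iteration 6: ____XXXXXXXXX___XXX

____XXXXXXXXX___XXX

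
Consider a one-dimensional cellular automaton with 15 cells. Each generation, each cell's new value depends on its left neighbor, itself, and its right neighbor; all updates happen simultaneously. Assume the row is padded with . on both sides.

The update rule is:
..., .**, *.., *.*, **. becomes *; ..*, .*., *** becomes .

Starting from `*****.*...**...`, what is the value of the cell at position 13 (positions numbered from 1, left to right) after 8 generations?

*...**.**.*****
.**.*******...*
.****.....***..
.*..*****.*.***
..*.*...**.**.*
*..*.**.******.
.*..*****....**
..*.*...****.**
position 13 holds .

.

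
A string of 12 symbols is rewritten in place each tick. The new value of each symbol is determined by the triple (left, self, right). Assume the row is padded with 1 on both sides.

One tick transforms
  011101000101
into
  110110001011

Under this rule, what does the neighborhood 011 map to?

1

At position 1 the neighborhood is 011; the next row has 1 there.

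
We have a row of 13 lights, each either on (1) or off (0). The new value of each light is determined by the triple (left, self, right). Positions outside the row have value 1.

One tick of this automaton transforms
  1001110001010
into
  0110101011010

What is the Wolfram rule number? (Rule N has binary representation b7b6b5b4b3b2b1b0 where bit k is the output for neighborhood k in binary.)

position 4: 111 → 1  (bit 7 = 1)
position 0: 110 → 0  (bit 6 = 0)
position 10: 101 → 0  (bit 5 = 0)
position 1: 100 → 1  (bit 4 = 1)
position 3: 011 → 0  (bit 3 = 0)
position 9: 010 → 1  (bit 2 = 1)
position 2: 001 → 1  (bit 1 = 1)
position 7: 000 → 0  (bit 0 = 0)
bits b7..b0 = 10010110 = 150

150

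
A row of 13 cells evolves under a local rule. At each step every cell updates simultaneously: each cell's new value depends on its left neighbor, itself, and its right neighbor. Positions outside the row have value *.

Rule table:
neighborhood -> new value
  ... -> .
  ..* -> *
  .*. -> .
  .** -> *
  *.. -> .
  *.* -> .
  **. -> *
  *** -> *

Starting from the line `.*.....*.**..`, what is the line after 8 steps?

step 1: ......*..**.*
step 2: .....*..***.*
step 3: ....*..****.*
step 4: ...*..*****.*
step 5: ..*..******.*
step 6: .*..*******.*
step 7: ...********.*
step 8: ..*********.*

..*********.*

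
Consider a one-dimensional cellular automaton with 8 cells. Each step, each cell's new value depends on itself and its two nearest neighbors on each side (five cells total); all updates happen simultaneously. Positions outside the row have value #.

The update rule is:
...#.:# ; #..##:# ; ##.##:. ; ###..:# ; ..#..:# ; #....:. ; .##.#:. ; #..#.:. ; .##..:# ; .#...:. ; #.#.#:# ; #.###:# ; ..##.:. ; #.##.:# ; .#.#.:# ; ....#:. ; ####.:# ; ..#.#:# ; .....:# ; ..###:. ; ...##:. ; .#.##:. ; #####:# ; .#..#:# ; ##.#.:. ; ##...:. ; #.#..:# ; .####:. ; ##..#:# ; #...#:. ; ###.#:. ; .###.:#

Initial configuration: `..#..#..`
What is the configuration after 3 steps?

step 1: #.##.###
step 2: ..#..#.#
step 3: #.##.#.#

#.##.#.#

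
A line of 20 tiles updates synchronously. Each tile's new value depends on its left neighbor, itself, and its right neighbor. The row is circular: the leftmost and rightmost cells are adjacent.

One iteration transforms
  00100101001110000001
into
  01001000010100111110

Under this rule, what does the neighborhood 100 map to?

0

At position 0 the neighborhood is 100; the next row has 0 there.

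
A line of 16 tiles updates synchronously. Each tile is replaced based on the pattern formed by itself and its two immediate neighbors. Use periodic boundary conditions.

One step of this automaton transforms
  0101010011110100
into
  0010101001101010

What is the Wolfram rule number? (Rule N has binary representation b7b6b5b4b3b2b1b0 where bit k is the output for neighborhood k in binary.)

176

position 9: 111 → 1  (bit 7 = 1)
position 11: 110 → 0  (bit 6 = 0)
position 2: 101 → 1  (bit 5 = 1)
position 6: 100 → 1  (bit 4 = 1)
position 8: 011 → 0  (bit 3 = 0)
position 1: 010 → 0  (bit 2 = 0)
position 0: 001 → 0  (bit 1 = 0)
position 15: 000 → 0  (bit 0 = 0)
bits b7..b0 = 10110000 = 176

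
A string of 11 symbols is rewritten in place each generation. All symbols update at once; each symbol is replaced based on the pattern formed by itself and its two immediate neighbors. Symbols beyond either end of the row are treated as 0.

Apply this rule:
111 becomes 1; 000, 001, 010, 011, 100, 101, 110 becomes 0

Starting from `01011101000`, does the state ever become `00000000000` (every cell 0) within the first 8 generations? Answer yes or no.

yes

00001000000
00000000000
all cells are 0 at generation 2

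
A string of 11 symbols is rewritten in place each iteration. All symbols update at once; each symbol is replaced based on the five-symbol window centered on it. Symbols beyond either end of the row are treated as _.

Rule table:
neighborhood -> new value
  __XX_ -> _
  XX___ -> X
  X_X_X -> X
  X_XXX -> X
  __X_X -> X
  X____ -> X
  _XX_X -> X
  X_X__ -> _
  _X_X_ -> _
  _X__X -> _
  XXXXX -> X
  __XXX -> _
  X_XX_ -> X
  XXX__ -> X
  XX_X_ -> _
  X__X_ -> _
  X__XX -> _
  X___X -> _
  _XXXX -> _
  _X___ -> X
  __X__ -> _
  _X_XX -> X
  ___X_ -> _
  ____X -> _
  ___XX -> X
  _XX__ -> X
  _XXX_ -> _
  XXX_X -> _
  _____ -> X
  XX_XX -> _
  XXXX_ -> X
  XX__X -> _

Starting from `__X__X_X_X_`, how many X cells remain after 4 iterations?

_____X_X__X
XXX__X_____
__X___XXXXX
___X_X__XXX
count of X: 5

5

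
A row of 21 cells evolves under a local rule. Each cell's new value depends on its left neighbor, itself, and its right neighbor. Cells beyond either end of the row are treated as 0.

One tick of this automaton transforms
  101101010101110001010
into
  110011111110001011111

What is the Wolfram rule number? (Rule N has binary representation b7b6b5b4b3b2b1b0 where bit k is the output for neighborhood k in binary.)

position 12: 111 → 0  (bit 7 = 0)
position 3: 110 → 0  (bit 6 = 0)
position 1: 101 → 1  (bit 5 = 1)
position 14: 100 → 1  (bit 4 = 1)
position 2: 011 → 0  (bit 3 = 0)
position 0: 010 → 1  (bit 2 = 1)
position 16: 001 → 1  (bit 1 = 1)
position 15: 000 → 0  (bit 0 = 0)
bits b7..b0 = 00110110 = 54

54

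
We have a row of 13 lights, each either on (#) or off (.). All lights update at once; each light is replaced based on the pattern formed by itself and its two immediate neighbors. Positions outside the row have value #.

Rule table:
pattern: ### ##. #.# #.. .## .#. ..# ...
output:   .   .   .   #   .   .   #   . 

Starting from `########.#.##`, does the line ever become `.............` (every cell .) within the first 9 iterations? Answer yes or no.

iteration 1: .............
all cells are . at iteration 1

yes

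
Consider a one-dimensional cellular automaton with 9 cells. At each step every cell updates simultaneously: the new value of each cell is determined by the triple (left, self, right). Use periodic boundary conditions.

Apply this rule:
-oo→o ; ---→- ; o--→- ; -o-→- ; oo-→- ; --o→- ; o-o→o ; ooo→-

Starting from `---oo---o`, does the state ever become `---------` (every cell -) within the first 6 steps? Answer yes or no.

yes

---o-----
---------
all cells are - at step 2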